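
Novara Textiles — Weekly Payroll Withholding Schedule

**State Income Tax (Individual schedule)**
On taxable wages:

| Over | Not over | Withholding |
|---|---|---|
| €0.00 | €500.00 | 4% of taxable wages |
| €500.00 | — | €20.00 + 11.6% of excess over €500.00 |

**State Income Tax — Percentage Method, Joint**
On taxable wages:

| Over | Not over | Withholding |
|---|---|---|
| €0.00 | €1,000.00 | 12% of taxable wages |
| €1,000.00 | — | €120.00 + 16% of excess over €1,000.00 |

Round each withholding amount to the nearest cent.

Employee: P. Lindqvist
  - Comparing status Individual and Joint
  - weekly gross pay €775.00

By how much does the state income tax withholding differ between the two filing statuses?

State Income Tax (Individual): taxable = €775.00
  €20.00 + 11.6% × (€775.00 − €500.00) = €20.00 + 11.6% × €275.00 = €51.90
State Income Tax (Joint): taxable = €775.00
  12% × €775.00 = €93.00
Difference: |€51.90 − €93.00| = €41.10 (higher under Joint)

€41.10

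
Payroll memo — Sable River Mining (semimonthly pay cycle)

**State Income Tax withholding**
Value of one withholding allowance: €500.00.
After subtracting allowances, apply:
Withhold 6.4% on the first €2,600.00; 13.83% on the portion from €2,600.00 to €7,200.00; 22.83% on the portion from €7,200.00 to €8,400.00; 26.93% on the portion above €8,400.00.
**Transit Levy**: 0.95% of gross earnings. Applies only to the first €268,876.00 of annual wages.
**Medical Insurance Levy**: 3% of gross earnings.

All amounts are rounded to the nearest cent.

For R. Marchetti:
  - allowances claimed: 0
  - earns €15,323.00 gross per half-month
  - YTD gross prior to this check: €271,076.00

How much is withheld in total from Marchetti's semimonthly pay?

State Income Tax: taxable = €15,323.00
  €1,076.54 + 26.93% × (€15,323.00 − €8,400.00) = €1,076.54 + 26.93% × €6,923.00 = €2,940.90
Transit Levy: YTD €271,076.00 ≥ cap €268,876.00 → €0.00
Medical Insurance Levy: 3% × €15,323.00 = €459.69
Total: €2,940.90 + €0.00 + €459.69 = €3,400.59

€3,400.59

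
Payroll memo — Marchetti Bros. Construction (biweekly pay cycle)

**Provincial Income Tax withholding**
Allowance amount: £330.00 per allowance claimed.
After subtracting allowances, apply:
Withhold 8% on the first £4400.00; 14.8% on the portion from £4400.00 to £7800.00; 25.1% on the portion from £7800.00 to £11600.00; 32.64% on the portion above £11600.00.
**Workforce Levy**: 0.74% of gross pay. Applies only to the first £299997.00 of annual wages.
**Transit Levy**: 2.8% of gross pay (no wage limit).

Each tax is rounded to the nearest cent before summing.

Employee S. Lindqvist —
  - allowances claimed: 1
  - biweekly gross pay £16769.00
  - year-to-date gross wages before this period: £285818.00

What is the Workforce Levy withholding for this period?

Workforce Levy: cap £299997.00 − YTD £285818.00 = £14179.00 subject; 0.74% × £14179.00 = £104.92

£104.92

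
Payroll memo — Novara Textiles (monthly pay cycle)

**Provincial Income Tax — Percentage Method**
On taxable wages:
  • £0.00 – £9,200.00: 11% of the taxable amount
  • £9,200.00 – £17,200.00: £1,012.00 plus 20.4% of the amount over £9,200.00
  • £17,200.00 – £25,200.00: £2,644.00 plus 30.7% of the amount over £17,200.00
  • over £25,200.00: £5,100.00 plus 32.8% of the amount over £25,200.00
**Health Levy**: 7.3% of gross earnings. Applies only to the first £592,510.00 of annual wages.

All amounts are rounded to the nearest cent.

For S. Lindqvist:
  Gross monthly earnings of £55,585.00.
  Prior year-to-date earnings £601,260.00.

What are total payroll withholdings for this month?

£15,066.28

Provincial Income Tax: taxable = £55,585.00
  £5,100.00 + 32.8% × (£55,585.00 − £25,200.00) = £5,100.00 + 32.8% × £30,385.00 = £15,066.28
Health Levy: YTD £601,260.00 ≥ cap £592,510.00 → £0.00
Total: £15,066.28 + £0.00 = £15,066.28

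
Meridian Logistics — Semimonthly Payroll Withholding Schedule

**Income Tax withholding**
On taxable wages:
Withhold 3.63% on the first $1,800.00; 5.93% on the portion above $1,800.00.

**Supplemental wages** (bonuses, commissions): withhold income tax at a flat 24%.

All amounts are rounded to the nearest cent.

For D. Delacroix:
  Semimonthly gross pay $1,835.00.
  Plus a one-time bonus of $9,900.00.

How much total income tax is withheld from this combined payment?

Income Tax: taxable = $1,835.00
  $65.34 + 5.93% × ($1,835.00 − $1,800.00) = $65.34 + 5.93% × $35.00 = $67.42
Supplemental (24% flat on bonus): 24% × $9,900.00 = $2,376.00
Total income tax: $67.42 + $2,376.00 = $2,443.42

$2,443.42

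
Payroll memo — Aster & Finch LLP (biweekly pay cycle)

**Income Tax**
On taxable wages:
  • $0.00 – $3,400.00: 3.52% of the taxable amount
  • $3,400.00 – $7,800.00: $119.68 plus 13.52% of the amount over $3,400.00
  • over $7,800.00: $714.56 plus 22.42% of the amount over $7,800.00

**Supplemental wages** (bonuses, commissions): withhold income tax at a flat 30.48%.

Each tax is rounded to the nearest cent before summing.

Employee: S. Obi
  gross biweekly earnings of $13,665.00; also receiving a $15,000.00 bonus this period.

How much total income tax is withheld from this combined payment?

$6,601.49

Income Tax: taxable = $13,665.00
  $714.56 + 22.42% × ($13,665.00 − $7,800.00) = $714.56 + 22.42% × $5,865.00 = $2,029.49
Supplemental (30.48% flat on bonus): 30.48% × $15,000.00 = $4,572.00
Total income tax: $2,029.49 + $4,572.00 = $6,601.49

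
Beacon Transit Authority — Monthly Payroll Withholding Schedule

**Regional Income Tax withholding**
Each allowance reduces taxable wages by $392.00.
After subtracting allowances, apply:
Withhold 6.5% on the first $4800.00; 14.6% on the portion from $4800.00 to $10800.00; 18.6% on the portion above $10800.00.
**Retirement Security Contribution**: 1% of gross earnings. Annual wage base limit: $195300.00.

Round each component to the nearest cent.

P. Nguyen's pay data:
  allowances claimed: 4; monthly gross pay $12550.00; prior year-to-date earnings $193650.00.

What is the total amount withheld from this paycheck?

$1238.35

Regional Income Tax: taxable = $12550.00 − 4×$392.00 = $10982.00
  $1188.00 + 18.6% × ($10982.00 − $10800.00) = $1188.00 + 18.6% × $182.00 = $1221.85
Retirement Security Contribution: cap $195300.00 − YTD $193650.00 = $1650.00 subject; 1% × $1650.00 = $16.50
Total: $1221.85 + $16.50 = $1238.35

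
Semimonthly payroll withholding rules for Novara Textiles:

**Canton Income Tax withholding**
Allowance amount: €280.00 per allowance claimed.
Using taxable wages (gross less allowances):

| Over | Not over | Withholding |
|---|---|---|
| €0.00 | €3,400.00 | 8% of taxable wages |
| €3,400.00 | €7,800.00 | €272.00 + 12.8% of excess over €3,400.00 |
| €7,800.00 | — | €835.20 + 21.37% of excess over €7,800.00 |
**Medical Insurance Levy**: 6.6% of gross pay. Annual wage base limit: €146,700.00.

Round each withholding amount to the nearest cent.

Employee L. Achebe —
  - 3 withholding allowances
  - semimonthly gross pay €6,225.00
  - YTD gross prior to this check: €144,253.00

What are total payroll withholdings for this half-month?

€687.58

Canton Income Tax: taxable = €6,225.00 − 3×€280.00 = €5,385.00
  €272.00 + 12.8% × (€5,385.00 − €3,400.00) = €272.00 + 12.8% × €1,985.00 = €526.08
Medical Insurance Levy: cap €146,700.00 − YTD €144,253.00 = €2,447.00 subject; 6.6% × €2,447.00 = €161.50
Total: €526.08 + €161.50 = €687.58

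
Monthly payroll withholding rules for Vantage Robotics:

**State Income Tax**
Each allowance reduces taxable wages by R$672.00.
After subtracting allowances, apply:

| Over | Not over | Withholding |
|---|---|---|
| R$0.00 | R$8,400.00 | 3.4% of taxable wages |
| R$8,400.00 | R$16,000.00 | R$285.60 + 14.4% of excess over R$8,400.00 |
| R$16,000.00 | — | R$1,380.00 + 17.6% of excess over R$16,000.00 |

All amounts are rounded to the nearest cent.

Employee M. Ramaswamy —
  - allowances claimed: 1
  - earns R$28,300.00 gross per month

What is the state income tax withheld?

State Income Tax: taxable = R$28,300.00 − 1×R$672.00 = R$27,628.00
  R$1,380.00 + 17.6% × (R$27,628.00 − R$16,000.00) = R$1,380.00 + 17.6% × R$11,628.00 = R$3,426.53

R$3,426.53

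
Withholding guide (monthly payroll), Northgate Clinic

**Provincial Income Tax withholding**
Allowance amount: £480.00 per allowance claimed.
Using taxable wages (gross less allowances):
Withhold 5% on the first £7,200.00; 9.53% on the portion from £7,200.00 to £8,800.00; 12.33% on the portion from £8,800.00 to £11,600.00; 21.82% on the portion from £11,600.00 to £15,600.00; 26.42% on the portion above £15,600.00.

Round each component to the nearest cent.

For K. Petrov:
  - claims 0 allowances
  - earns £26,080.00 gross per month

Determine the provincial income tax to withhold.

Provincial Income Tax: taxable = £26,080.00
  £1,730.52 + 26.42% × (£26,080.00 − £15,600.00) = £1,730.52 + 26.42% × £10,480.00 = £4,499.34

£4,499.34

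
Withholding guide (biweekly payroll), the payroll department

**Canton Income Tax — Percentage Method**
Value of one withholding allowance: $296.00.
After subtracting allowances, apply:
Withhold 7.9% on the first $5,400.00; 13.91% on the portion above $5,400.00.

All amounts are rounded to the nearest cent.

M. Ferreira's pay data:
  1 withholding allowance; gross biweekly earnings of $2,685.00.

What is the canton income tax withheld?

Canton Income Tax: taxable = $2,685.00 − 1×$296.00 = $2,389.00
  7.9% × $2,389.00 = $188.73

$188.73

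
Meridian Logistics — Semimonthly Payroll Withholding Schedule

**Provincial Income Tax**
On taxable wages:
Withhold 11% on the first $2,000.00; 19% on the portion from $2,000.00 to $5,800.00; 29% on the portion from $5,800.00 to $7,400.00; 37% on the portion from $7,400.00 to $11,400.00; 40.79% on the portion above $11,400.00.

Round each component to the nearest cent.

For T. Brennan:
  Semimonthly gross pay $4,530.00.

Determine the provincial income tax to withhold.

$700.70

Provincial Income Tax: taxable = $4,530.00
  $220.00 + 19% × ($4,530.00 − $2,000.00) = $220.00 + 19% × $2,530.00 = $700.70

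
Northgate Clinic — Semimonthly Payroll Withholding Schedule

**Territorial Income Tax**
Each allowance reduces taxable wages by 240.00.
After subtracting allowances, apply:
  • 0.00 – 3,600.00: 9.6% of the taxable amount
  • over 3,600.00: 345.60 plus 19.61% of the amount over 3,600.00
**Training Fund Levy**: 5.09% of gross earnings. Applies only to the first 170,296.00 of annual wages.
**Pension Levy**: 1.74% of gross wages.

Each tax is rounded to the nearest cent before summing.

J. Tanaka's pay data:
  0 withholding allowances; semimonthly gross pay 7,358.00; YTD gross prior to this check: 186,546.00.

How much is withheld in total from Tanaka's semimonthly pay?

1,210.57

Territorial Income Tax: taxable = 7,358.00
  345.60 + 19.61% × (7,358.00 − 3,600.00) = 345.60 + 19.61% × 3,758.00 = 1,082.54
Training Fund Levy: YTD 186,546.00 ≥ cap 170,296.00 → 0.00
Pension Levy: 1.74% × 7,358.00 = 128.03
Total: 1,082.54 + 0.00 + 128.03 = 1,210.57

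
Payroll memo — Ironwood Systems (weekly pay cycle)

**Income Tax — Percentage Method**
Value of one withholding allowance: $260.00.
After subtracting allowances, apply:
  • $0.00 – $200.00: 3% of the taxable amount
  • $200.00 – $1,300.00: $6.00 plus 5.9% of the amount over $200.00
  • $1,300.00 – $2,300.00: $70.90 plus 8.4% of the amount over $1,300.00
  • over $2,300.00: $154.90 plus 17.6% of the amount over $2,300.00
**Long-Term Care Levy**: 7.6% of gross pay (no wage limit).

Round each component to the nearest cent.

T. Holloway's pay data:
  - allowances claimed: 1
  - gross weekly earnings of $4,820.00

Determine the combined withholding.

$918.98

Income Tax: taxable = $4,820.00 − 1×$260.00 = $4,560.00
  $154.90 + 17.6% × ($4,560.00 − $2,300.00) = $154.90 + 17.6% × $2,260.00 = $552.66
Long-Term Care Levy: 7.6% × $4,820.00 = $366.32
Total: $552.66 + $366.32 = $918.98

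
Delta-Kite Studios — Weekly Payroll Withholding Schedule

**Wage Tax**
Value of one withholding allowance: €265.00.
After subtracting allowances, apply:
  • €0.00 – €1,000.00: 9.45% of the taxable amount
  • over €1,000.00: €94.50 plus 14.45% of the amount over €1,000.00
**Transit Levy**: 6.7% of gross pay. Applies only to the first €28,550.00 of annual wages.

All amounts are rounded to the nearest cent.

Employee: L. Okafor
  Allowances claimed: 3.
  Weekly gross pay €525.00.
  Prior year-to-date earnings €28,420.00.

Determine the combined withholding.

Wage Tax: taxable = €525.00 − 3×€265.00 = €-270.00
  Taxable ≤ 0 → €0.00
Transit Levy: cap €28,550.00 − YTD €28,420.00 = €130.00 subject; 6.7% × €130.00 = €8.71
Total: €0.00 + €8.71 = €8.71

€8.71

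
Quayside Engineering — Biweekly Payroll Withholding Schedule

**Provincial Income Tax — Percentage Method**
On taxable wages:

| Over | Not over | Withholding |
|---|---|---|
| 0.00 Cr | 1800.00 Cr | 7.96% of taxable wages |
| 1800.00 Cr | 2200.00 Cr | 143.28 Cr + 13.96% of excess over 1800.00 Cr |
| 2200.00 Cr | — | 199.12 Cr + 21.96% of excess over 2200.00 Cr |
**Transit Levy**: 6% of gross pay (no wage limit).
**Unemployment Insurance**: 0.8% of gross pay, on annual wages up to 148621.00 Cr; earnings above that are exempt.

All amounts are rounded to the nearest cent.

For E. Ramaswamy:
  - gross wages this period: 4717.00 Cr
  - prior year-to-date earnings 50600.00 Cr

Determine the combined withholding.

1072.61 Cr

Provincial Income Tax: taxable = 4717.00 Cr
  199.12 Cr + 21.96% × (4717.00 Cr − 2200.00 Cr) = 199.12 Cr + 21.96% × 2517.00 Cr = 751.85 Cr
Transit Levy: 6% × 4717.00 Cr = 283.02 Cr
Unemployment Insurance: 0.8% × 4717.00 Cr = 37.74 Cr
Total: 751.85 Cr + 283.02 Cr + 37.74 Cr = 1072.61 Cr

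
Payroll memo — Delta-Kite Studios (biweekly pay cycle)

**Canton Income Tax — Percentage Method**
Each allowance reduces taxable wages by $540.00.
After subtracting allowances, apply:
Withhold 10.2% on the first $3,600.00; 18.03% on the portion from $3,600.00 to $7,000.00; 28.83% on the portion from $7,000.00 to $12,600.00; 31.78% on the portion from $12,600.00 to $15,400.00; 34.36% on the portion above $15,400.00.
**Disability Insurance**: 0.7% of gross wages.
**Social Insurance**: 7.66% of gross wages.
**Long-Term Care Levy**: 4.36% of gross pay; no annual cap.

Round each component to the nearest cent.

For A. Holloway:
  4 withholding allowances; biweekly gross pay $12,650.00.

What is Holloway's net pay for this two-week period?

Canton Income Tax: taxable = $12,650.00 − 4×$540.00 = $10,490.00
  $980.22 + 28.83% × ($10,490.00 − $7,000.00) = $980.22 + 28.83% × $3,490.00 = $1,986.39
Disability Insurance: 0.7% × $12,650.00 = $88.55
Social Insurance: 7.66% × $12,650.00 = $968.99
Long-Term Care Levy: 4.36% × $12,650.00 = $551.54
Total withheld: $1,986.39 + $88.55 + $968.99 + $551.54 = $3,595.47
Net pay: $12,650.00 − $3,595.47 = $9,054.53

$9,054.53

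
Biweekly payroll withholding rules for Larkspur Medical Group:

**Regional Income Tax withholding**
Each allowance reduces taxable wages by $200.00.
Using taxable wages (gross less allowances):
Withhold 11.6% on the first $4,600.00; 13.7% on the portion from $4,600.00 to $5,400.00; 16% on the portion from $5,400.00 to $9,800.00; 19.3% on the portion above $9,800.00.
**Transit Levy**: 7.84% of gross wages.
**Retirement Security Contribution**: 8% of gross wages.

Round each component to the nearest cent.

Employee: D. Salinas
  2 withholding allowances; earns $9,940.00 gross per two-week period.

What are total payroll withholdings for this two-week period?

$2,880.10

Regional Income Tax: taxable = $9,940.00 − 2×$200.00 = $9,540.00
  $643.20 + 16% × ($9,540.00 − $5,400.00) = $643.20 + 16% × $4,140.00 = $1,305.60
Transit Levy: 7.84% × $9,940.00 = $779.30
Retirement Security Contribution: 8% × $9,940.00 = $795.20
Total: $1,305.60 + $779.30 + $795.20 = $2,880.10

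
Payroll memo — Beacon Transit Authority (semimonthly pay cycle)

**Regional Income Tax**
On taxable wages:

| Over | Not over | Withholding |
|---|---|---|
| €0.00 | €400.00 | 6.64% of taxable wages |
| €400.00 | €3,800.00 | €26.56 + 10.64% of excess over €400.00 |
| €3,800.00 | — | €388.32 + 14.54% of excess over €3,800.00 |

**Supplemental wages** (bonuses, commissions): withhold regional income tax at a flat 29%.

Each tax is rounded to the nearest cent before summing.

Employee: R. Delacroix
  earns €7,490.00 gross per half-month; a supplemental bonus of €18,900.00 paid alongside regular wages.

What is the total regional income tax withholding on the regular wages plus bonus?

Regional Income Tax: taxable = €7,490.00
  €388.32 + 14.54% × (€7,490.00 − €3,800.00) = €388.32 + 14.54% × €3,690.00 = €924.85
Supplemental (29% flat on bonus): 29% × €18,900.00 = €5,481.00
Total regional income tax: €924.85 + €5,481.00 = €6,405.85

€6,405.85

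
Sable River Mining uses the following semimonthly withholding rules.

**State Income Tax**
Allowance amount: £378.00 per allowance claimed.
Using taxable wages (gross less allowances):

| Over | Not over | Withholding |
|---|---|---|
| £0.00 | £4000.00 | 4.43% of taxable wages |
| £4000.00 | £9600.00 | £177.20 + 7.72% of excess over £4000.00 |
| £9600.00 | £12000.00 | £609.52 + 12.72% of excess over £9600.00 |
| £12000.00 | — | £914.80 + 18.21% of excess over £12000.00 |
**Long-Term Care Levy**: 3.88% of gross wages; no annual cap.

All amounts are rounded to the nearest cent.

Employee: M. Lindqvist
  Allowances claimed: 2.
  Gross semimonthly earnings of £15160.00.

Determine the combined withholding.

£1940.78

State Income Tax: taxable = £15160.00 − 2×£378.00 = £14404.00
  £914.80 + 18.21% × (£14404.00 − £12000.00) = £914.80 + 18.21% × £2404.00 = £1352.57
Long-Term Care Levy: 3.88% × £15160.00 = £588.21
Total: £1352.57 + £588.21 = £1940.78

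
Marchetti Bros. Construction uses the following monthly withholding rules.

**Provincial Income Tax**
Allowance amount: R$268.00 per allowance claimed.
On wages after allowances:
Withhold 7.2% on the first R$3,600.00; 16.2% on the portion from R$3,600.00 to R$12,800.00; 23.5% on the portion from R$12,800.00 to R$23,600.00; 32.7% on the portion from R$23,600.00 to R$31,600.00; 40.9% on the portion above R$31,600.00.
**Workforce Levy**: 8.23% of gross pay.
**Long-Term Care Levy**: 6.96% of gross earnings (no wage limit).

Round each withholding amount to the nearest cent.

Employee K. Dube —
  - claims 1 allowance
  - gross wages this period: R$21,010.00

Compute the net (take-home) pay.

Provincial Income Tax: taxable = R$21,010.00 − 1×R$268.00 = R$20,742.00
  R$1,749.60 + 23.5% × (R$20,742.00 − R$12,800.00) = R$1,749.60 + 23.5% × R$7,942.00 = R$3,615.97
Workforce Levy: 8.23% × R$21,010.00 = R$1,729.12
Long-Term Care Levy: 6.96% × R$21,010.00 = R$1,462.30
Total withheld: R$3,615.97 + R$1,729.12 + R$1,462.30 = R$6,807.39
Net pay: R$21,010.00 − R$6,807.39 = R$14,202.61

R$14,202.61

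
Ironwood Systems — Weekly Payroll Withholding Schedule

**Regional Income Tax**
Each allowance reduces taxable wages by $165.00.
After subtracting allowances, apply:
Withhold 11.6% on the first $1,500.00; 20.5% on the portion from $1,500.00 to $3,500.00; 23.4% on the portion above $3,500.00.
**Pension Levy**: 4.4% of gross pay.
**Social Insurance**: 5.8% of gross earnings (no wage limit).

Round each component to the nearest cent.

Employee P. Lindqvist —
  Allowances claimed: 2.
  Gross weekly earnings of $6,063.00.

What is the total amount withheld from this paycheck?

Regional Income Tax: taxable = $6,063.00 − 2×$165.00 = $5,733.00
  $584.00 + 23.4% × ($5,733.00 − $3,500.00) = $584.00 + 23.4% × $2,233.00 = $1,106.52
Pension Levy: 4.4% × $6,063.00 = $266.77
Social Insurance: 5.8% × $6,063.00 = $351.65
Total: $1,106.52 + $266.77 + $351.65 = $1,724.94

$1,724.94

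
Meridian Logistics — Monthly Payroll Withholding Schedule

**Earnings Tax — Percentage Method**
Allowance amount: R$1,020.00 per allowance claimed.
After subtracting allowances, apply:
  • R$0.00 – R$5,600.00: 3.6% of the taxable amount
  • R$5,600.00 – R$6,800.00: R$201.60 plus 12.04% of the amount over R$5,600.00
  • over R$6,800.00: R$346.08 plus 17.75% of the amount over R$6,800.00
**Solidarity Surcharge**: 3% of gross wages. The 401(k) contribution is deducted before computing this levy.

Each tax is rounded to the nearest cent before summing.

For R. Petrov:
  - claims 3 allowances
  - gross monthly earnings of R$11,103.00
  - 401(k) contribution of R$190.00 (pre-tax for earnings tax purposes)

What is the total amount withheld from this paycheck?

Earnings Tax: taxable = R$11,103.00 − R$190.00 − 3×R$1,020.00 = R$7,853.00
  R$346.08 + 17.75% × (R$7,853.00 − R$6,800.00) = R$346.08 + 17.75% × R$1,053.00 = R$532.99
Solidarity Surcharge: 3% × R$10,913.00 = R$327.39
Total: R$532.99 + R$327.39 = R$860.38

R$860.38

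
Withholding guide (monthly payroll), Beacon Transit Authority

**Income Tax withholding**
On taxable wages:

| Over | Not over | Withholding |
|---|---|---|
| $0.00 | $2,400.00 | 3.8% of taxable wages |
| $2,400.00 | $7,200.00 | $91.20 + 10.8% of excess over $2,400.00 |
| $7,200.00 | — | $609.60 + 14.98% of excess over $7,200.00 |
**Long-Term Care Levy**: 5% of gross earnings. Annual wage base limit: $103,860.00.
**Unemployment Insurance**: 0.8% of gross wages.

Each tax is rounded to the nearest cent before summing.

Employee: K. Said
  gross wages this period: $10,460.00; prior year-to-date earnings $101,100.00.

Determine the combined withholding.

$1,319.63

Income Tax: taxable = $10,460.00
  $609.60 + 14.98% × ($10,460.00 − $7,200.00) = $609.60 + 14.98% × $3,260.00 = $1,097.95
Long-Term Care Levy: cap $103,860.00 − YTD $101,100.00 = $2,760.00 subject; 5% × $2,760.00 = $138.00
Unemployment Insurance: 0.8% × $10,460.00 = $83.68
Total: $1,097.95 + $138.00 + $83.68 = $1,319.63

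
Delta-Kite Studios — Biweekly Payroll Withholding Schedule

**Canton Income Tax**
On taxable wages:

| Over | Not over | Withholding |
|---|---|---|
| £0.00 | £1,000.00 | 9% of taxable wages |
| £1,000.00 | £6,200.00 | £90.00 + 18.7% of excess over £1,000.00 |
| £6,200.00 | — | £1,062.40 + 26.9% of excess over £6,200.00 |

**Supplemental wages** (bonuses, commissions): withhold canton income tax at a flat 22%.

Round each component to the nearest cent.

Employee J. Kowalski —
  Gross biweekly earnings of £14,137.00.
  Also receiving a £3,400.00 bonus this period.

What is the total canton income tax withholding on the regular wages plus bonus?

Canton Income Tax: taxable = £14,137.00
  £1,062.40 + 26.9% × (£14,137.00 − £6,200.00) = £1,062.40 + 26.9% × £7,937.00 = £3,197.45
Supplemental (22% flat on bonus): 22% × £3,400.00 = £748.00
Total canton income tax: £3,197.45 + £748.00 = £3,945.45

£3,945.45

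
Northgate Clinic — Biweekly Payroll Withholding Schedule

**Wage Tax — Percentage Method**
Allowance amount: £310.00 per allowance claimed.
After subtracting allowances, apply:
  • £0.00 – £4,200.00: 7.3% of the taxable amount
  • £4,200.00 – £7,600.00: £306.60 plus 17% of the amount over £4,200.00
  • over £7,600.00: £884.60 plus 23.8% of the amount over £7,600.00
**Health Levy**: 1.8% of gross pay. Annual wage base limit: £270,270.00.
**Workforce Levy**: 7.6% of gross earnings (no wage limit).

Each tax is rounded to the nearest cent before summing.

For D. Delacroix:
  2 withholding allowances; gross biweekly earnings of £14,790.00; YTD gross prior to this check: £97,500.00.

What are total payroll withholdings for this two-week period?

£3,838.52

Wage Tax: taxable = £14,790.00 − 2×£310.00 = £14,170.00
  £884.60 + 23.8% × (£14,170.00 − £7,600.00) = £884.60 + 23.8% × £6,570.00 = £2,448.26
Health Levy: 1.8% × £14,790.00 = £266.22
Workforce Levy: 7.6% × £14,790.00 = £1,124.04
Total: £2,448.26 + £266.22 + £1,124.04 = £3,838.52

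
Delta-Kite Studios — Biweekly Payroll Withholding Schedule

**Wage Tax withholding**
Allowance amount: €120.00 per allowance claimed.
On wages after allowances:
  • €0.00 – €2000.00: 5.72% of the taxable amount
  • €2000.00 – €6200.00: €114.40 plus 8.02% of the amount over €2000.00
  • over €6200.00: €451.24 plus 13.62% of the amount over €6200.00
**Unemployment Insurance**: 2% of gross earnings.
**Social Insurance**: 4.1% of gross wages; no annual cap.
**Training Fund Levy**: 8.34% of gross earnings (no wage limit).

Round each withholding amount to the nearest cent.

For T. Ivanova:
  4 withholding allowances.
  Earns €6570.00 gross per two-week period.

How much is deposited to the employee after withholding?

Wage Tax: taxable = €6570.00 − 4×€120.00 = €6090.00
  €114.40 + 8.02% × (€6090.00 − €2000.00) = €114.40 + 8.02% × €4090.00 = €442.42
Unemployment Insurance: 2% × €6570.00 = €131.40
Social Insurance: 4.1% × €6570.00 = €269.37
Training Fund Levy: 8.34% × €6570.00 = €547.94
Total withheld: €442.42 + €131.40 + €269.37 + €547.94 = €1391.13
Net pay: €6570.00 − €1391.13 = €5178.87

€5178.87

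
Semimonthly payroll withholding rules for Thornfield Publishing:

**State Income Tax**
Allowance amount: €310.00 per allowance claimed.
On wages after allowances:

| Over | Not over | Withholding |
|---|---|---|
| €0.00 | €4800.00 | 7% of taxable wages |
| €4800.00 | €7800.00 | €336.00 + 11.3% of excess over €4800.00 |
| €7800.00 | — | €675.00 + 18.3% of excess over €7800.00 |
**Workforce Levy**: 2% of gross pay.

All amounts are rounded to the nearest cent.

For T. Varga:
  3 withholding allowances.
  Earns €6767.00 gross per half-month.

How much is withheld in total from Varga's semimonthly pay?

State Income Tax: taxable = €6767.00 − 3×€310.00 = €5837.00
  €336.00 + 11.3% × (€5837.00 − €4800.00) = €336.00 + 11.3% × €1037.00 = €453.18
Workforce Levy: 2% × €6767.00 = €135.34
Total: €453.18 + €135.34 = €588.52

€588.52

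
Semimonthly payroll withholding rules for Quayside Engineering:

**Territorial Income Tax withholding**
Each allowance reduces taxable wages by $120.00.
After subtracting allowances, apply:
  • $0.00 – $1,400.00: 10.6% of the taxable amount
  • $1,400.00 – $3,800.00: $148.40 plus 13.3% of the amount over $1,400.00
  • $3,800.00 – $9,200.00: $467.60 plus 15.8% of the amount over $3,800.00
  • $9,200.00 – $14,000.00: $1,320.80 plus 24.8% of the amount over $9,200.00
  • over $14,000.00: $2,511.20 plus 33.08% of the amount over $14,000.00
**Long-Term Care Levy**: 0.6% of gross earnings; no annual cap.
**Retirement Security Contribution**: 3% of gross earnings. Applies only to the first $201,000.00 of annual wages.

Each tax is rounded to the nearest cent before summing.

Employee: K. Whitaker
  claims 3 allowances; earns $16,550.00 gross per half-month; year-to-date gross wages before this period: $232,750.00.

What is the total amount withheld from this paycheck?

$3,334.95

Territorial Income Tax: taxable = $16,550.00 − 3×$120.00 = $16,190.00
  $2,511.20 + 33.08% × ($16,190.00 − $14,000.00) = $2,511.20 + 33.08% × $2,190.00 = $3,235.65
Long-Term Care Levy: 0.6% × $16,550.00 = $99.30
Retirement Security Contribution: YTD $232,750.00 ≥ cap $201,000.00 → $0.00
Total: $3,235.65 + $99.30 + $0.00 = $3,334.95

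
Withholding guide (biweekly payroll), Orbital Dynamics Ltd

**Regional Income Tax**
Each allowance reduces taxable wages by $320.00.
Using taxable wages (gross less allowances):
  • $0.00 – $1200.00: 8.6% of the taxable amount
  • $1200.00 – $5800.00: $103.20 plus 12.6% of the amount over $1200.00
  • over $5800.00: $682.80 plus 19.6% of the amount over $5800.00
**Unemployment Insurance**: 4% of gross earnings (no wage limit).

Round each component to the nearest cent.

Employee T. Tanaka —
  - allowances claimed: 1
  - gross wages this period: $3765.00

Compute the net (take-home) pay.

$3228.33

Regional Income Tax: taxable = $3765.00 − 1×$320.00 = $3445.00
  $103.20 + 12.6% × ($3445.00 − $1200.00) = $103.20 + 12.6% × $2245.00 = $386.07
Unemployment Insurance: 4% × $3765.00 = $150.60
Total withheld: $386.07 + $150.60 = $536.67
Net pay: $3765.00 − $536.67 = $3228.33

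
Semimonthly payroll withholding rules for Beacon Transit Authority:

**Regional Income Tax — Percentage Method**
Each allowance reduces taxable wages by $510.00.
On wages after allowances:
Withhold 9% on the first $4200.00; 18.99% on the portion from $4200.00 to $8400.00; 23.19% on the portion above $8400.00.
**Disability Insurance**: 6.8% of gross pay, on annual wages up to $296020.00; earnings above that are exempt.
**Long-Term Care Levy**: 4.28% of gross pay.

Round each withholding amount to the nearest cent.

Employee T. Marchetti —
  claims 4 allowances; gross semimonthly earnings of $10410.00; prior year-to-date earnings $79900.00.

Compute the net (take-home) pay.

Regional Income Tax: taxable = $10410.00 − 4×$510.00 = $8370.00
  $378.00 + 18.99% × ($8370.00 − $4200.00) = $378.00 + 18.99% × $4170.00 = $1169.88
Disability Insurance: 6.8% × $10410.00 = $707.88
Long-Term Care Levy: 4.28% × $10410.00 = $445.55
Total withheld: $1169.88 + $707.88 + $445.55 = $2323.31
Net pay: $10410.00 − $2323.31 = $8086.69

$8086.69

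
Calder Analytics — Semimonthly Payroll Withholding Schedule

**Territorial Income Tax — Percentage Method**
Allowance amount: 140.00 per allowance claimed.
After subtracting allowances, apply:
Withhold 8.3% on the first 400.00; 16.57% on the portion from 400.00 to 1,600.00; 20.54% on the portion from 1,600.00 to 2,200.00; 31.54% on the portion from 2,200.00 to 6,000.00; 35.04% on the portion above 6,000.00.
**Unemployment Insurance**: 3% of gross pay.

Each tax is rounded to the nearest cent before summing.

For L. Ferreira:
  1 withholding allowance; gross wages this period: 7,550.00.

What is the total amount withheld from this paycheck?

Territorial Income Tax: taxable = 7,550.00 − 1×140.00 = 7,410.00
  1,553.80 + 35.04% × (7,410.00 − 6,000.00) = 1,553.80 + 35.04% × 1,410.00 = 2,047.86
Unemployment Insurance: 3% × 7,550.00 = 226.50
Total: 2,047.86 + 226.50 = 2,274.36

2,274.36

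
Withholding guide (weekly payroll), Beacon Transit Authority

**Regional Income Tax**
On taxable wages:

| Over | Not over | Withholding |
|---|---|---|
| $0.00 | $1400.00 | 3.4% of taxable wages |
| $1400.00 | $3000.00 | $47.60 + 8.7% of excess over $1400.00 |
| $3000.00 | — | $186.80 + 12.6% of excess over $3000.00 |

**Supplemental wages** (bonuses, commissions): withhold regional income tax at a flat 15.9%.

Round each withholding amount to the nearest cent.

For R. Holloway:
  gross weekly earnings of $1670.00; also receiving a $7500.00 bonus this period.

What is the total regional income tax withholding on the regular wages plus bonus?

Regional Income Tax: taxable = $1670.00
  $47.60 + 8.7% × ($1670.00 − $1400.00) = $47.60 + 8.7% × $270.00 = $71.09
Supplemental (15.9% flat on bonus): 15.9% × $7500.00 = $1192.50
Total regional income tax: $71.09 + $1192.50 = $1263.59

$1263.59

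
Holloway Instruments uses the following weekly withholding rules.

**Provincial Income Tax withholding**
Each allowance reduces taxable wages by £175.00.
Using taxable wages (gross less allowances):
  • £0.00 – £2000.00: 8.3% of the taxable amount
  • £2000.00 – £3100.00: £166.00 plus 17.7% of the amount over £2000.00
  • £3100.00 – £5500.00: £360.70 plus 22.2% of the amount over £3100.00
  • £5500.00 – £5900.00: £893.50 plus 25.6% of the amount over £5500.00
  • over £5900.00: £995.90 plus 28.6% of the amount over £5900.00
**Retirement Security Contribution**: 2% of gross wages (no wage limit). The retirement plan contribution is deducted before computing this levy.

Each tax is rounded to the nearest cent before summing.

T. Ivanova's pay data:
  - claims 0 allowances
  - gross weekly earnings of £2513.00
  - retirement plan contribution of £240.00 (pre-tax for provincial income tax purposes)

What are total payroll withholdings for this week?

£259.78

Provincial Income Tax: taxable = £2513.00 − £240.00 = £2273.00
  £166.00 + 17.7% × (£2273.00 − £2000.00) = £166.00 + 17.7% × £273.00 = £214.32
Retirement Security Contribution: 2% × £2273.00 = £45.46
Total: £214.32 + £45.46 = £259.78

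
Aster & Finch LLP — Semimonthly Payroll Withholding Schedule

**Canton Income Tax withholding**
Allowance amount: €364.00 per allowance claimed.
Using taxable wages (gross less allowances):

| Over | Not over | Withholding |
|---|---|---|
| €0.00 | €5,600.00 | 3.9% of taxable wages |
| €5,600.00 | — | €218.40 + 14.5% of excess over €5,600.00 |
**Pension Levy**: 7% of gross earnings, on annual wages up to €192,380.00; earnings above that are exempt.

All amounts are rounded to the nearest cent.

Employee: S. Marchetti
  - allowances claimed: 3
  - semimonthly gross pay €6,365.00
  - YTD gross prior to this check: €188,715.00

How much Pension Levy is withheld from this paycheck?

Pension Levy: cap €192,380.00 − YTD €188,715.00 = €3,665.00 subject; 7% × €3,665.00 = €256.55

€256.55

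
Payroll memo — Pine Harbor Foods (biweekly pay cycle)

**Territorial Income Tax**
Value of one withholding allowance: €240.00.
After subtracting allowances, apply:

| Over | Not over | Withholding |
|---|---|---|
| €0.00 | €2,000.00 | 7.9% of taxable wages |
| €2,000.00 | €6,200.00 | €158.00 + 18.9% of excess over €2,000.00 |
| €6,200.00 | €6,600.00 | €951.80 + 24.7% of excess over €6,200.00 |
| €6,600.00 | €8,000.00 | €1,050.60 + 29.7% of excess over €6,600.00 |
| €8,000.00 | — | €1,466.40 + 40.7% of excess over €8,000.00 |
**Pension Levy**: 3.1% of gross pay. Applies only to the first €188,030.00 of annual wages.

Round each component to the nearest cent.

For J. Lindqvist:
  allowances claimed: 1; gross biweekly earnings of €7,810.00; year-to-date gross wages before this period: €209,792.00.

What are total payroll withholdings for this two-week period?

€1,338.69

Territorial Income Tax: taxable = €7,810.00 − 1×€240.00 = €7,570.00
  €1,050.60 + 29.7% × (€7,570.00 − €6,600.00) = €1,050.60 + 29.7% × €970.00 = €1,338.69
Pension Levy: YTD €209,792.00 ≥ cap €188,030.00 → €0.00
Total: €1,338.69 + €0.00 = €1,338.69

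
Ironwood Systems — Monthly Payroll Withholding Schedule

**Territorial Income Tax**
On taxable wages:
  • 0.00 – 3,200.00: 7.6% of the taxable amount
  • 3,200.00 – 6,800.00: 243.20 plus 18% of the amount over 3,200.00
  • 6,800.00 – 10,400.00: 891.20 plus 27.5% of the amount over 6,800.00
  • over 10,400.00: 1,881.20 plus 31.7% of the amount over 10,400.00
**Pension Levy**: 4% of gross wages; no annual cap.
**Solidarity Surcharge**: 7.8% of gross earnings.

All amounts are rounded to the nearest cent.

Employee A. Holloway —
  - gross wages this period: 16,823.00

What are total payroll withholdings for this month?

Territorial Income Tax: taxable = 16,823.00
  1,881.20 + 31.7% × (16,823.00 − 10,400.00) = 1,881.20 + 31.7% × 6,423.00 = 3,917.29
Pension Levy: 4% × 16,823.00 = 672.92
Solidarity Surcharge: 7.8% × 16,823.00 = 1,312.19
Total: 3,917.29 + 672.92 + 1,312.19 = 5,902.40

5,902.40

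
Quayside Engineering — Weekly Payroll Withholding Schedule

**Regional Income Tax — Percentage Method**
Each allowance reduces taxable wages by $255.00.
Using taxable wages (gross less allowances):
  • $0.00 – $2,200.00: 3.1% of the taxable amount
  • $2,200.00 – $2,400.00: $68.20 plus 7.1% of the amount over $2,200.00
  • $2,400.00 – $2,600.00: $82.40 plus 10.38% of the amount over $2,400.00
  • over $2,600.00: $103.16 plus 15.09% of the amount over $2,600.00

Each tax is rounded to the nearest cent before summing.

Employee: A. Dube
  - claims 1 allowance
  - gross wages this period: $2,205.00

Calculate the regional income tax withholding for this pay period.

Regional Income Tax: taxable = $2,205.00 − 1×$255.00 = $1,950.00
  3.1% × $1,950.00 = $60.45

$60.45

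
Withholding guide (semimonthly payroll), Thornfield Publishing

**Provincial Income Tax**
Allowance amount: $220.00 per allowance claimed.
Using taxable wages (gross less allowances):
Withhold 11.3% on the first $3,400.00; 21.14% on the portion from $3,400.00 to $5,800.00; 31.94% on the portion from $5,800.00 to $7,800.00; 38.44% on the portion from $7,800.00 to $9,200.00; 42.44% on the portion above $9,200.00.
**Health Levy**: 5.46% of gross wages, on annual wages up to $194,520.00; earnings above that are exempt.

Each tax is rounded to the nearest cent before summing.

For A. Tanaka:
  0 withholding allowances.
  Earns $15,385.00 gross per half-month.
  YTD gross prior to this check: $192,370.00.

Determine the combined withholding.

Provincial Income Tax: taxable = $15,385.00
  $2,068.52 + 42.44% × ($15,385.00 − $9,200.00) = $2,068.52 + 42.44% × $6,185.00 = $4,693.43
Health Levy: cap $194,520.00 − YTD $192,370.00 = $2,150.00 subject; 5.46% × $2,150.00 = $117.39
Total: $4,693.43 + $117.39 = $4,810.82

$4,810.82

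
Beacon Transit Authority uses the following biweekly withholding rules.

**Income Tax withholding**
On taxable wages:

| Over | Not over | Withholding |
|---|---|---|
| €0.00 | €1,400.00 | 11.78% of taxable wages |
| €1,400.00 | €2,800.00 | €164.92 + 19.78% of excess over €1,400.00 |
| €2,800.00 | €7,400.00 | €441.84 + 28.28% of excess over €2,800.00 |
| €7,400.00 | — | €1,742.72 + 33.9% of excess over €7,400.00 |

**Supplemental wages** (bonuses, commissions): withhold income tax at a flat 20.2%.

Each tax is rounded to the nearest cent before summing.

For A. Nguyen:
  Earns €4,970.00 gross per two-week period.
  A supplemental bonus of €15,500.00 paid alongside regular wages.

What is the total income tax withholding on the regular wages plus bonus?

Income Tax: taxable = €4,970.00
  €441.84 + 28.28% × (€4,970.00 − €2,800.00) = €441.84 + 28.28% × €2,170.00 = €1,055.52
Supplemental (20.2% flat on bonus): 20.2% × €15,500.00 = €3,131.00
Total income tax: €1,055.52 + €3,131.00 = €4,186.52

€4,186.52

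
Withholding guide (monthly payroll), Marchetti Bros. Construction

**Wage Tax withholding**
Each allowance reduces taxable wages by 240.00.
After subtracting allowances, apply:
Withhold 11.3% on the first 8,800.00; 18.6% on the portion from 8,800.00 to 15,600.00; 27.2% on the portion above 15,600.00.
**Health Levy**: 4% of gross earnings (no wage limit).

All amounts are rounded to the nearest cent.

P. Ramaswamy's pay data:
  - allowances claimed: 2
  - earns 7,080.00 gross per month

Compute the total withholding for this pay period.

1,029.00

Wage Tax: taxable = 7,080.00 − 2×240.00 = 6,600.00
  11.3% × 6,600.00 = 745.80
Health Levy: 4% × 7,080.00 = 283.20
Total: 745.80 + 283.20 = 1,029.00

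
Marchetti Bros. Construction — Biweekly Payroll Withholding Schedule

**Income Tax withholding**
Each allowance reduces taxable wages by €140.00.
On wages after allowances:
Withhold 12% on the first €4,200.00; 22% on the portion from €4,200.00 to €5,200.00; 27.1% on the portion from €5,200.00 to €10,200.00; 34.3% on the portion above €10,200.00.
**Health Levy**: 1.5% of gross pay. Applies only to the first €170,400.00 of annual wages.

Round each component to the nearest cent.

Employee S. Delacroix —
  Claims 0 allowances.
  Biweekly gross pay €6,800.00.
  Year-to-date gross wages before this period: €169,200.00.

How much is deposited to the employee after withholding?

Income Tax: taxable = €6,800.00
  €724.00 + 27.1% × (€6,800.00 − €5,200.00) = €724.00 + 27.1% × €1,600.00 = €1,157.60
Health Levy: cap €170,400.00 − YTD €169,200.00 = €1,200.00 subject; 1.5% × €1,200.00 = €18.00
Total withheld: €1,157.60 + €18.00 = €1,175.60
Net pay: €6,800.00 − €1,175.60 = €5,624.40

€5,624.40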